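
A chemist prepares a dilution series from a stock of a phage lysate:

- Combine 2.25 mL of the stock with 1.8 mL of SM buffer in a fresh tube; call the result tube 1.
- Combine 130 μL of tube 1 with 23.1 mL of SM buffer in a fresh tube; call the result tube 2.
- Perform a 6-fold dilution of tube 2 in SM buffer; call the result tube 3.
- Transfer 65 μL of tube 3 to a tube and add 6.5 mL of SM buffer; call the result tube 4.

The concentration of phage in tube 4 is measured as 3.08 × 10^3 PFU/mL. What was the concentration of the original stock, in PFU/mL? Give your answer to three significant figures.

Step 1: 2.25 mL + 1.8 mL = 4.05 mL total → factor 4.05/2.25 = 1.8
Step 2: 130 μL + 23.1 mL = 23230 μL total → factor 23230/130 = 178.69
Step 3: 6-fold → factor 6
Step 4: 65 μL + 6.5 mL = 6565 μL total → factor 6565/65 = 101
Overall dilution factor = 1.8 × 178.69 × 6 × 101 = 1.9492 × 10^5
Stock = 3.08 × 10^3 PFU/mL × 1.9492 × 10^5 = 6.00 × 10^8 PFU/mL

6.00 × 10^8 PFU/mL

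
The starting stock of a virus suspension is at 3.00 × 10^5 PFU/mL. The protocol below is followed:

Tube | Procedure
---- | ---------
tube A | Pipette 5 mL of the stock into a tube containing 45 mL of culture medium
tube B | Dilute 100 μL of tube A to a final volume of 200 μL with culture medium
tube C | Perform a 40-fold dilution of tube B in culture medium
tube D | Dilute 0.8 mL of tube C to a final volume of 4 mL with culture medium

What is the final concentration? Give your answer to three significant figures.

Step 1: 5 mL + 45 mL = 50 mL total → factor 50/5 = 10
Step 2: 100 μL brought to 200 μL → factor 200/100 = 2
Step 3: 40-fold → factor 40
Step 4: 0.8 mL brought to 4 mL → factor 4/0.8 = 5
Overall dilution factor = 10 × 2 × 40 × 5 = 4000
Final = 3.00 × 10^5 PFU/mL / 4000 = 75.0 PFU/mL

75.0 PFU/mL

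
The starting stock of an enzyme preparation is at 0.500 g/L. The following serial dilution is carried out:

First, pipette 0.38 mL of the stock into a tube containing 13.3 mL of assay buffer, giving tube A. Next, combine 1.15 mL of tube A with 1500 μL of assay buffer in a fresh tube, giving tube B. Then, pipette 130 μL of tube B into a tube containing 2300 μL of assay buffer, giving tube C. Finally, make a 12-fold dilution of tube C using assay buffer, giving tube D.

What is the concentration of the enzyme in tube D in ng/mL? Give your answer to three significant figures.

26.9 ng/mL

Step 1: 0.38 mL + 13.3 mL = 13.68 mL total → factor 13.68/0.38 = 36
Step 2: 1.15 mL + 1500 μL = 2.65 mL total → factor 2.65/1.15 = 2.3043
Step 3: 130 μL + 2300 μL = 2430 μL total → factor 2430/130 = 18.692
Step 4: 12-fold → factor 12
Overall dilution factor = 36 × 2.3043 × 18.692 × 12 = 18608
Final = 0.500 g/L / 18608 = 2.687 × 10^-5 g/L = 26.9 ng/mL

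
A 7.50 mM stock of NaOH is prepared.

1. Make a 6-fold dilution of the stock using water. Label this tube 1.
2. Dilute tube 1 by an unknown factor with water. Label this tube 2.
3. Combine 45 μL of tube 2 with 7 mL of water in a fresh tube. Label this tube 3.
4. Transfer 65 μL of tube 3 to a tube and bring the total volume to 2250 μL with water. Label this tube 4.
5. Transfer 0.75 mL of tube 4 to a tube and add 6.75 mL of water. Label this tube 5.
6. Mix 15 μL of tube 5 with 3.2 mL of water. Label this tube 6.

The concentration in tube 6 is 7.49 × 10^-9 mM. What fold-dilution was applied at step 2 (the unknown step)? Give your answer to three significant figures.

Step 1: 6-fold → factor 6
Step 2: unknown factor x
Step 3: 45 μL + 7 mL = 7045 μL total → factor 7045/45 = 156.56
Step 4: 65 μL brought to 2250 μL → factor 2250/65 = 34.615
Step 5: 0.75 mL + 6.75 mL = 7.5 mL total → factor 7.5/0.75 = 10
Step 6: 15 μL + 3.2 mL = 3215 μL total → factor 3215/15 = 214.33
Product of known-step factors = 6.9691 × 10^7
Overall factor = 7.50 mM / (7.49 × 10^-9 mM) = 1.0013 × 10^9
x = 1.0013 × 10^9 / 6.9691 × 10^7 = 14.4

14.4-fold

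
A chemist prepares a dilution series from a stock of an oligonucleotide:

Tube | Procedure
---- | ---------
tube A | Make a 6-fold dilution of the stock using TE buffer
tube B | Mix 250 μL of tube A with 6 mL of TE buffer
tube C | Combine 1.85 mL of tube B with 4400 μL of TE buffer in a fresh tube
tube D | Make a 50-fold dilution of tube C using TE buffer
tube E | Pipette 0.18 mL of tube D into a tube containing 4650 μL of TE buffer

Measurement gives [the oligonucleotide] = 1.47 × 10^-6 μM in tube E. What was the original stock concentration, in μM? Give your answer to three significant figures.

Step 1: 6-fold → factor 6
Step 2: 250 μL + 6 mL = 6250 μL total → factor 6250/250 = 25
Step 3: 1.85 mL + 4400 μL = 6.25 mL total → factor 6.25/1.85 = 3.3784
Step 4: 50-fold → factor 50
Step 5: 0.18 mL + 4650 μL = 4.83 mL total → factor 4.83/0.18 = 26.833
Overall dilution factor = 6 × 25 × 3.3784 × 50 × 26.833 = 6.799 × 10^5
Stock = 1.47 × 10^-6 μM × 6.799 × 10^5 = 0.999 μM

0.999 μM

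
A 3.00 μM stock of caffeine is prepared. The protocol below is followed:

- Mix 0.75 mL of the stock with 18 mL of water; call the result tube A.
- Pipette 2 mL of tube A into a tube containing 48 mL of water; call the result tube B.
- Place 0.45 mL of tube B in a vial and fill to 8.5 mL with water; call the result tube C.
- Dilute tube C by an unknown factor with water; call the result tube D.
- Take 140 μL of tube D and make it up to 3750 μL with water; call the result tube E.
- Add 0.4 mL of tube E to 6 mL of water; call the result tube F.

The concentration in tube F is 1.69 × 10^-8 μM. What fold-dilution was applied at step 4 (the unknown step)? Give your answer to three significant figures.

35.1-fold

Step 1: 0.75 mL + 18 mL = 18.75 mL total → factor 18.75/0.75 = 25
Step 2: 2 mL + 48 mL = 50 mL total → factor 50/2 = 25
Step 3: 0.45 mL brought to 8.5 mL → factor 8.5/0.45 = 18.889
Step 4: unknown factor x
Step 5: 140 μL brought to 3750 μL → factor 3750/140 = 26.786
Step 6: 0.4 mL + 6 mL = 6.4 mL total → factor 6.4/0.4 = 16
Product of known-step factors = 5.0595 × 10^6
Overall factor = 3.00 μM / (1.69 × 10^-8 μM) = 1.7751 × 10^8
x = 1.7751 × 10^8 / 5.0595 × 10^6 = 35.1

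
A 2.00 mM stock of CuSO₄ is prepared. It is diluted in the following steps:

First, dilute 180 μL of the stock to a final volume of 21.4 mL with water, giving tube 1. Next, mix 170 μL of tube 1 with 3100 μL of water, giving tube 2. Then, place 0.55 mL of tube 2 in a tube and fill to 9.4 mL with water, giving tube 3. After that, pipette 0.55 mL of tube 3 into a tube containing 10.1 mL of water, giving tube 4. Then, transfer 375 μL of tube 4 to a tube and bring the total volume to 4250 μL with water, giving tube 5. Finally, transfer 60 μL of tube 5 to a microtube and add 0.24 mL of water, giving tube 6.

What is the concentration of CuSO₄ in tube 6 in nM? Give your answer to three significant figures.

0.0466 nM

Step 1: 180 μL brought to 21.4 mL → factor 21400/180 = 118.89
Step 2: 170 μL + 3100 μL = 3270 μL total → factor 3270/170 = 19.235
Step 3: 0.55 mL brought to 9.4 mL → factor 9.4/0.55 = 17.091
Step 4: 0.55 mL + 10.1 mL = 10.65 mL total → factor 10.65/0.55 = 19.364
Step 5: 375 μL brought to 4250 μL → factor 4250/375 = 11.333
Step 6: 60 μL + 0.24 mL = 300 μL total → factor 300/60 = 5
Overall dilution factor = 118.89 × 19.235 × 17.091 × 19.364 × 11.333 × 5 = 4.2886 × 10^7
Final = 2.00 mM / 4.2886 × 10^7 = 4.663 × 10^-8 mM = 0.0466 nM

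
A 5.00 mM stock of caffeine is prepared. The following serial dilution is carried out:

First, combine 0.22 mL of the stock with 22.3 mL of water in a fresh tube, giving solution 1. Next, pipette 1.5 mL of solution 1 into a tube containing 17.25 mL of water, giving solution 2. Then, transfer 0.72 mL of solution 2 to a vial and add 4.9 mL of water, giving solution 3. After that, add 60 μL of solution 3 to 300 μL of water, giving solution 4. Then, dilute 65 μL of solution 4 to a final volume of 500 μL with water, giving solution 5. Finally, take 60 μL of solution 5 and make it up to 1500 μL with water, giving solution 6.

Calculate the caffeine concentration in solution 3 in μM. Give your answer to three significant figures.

Step 1: 0.22 mL + 22.3 mL = 22.52 mL total → factor 22.52/0.22 = 102.36
Step 2: 1.5 mL + 17.25 mL = 18.75 mL total → factor 18.75/1.5 = 12.5
Step 3: 0.72 mL + 4.9 mL = 5.62 mL total → factor 5.62/0.72 = 7.8056
Dilution factor through solution 3 = 102.36 × 12.5 × 7.8056 = 9987.6
[solution 3] = 5.00 mM / 9987.6 = 0.0005006 mM = 0.501 μM

0.501 μM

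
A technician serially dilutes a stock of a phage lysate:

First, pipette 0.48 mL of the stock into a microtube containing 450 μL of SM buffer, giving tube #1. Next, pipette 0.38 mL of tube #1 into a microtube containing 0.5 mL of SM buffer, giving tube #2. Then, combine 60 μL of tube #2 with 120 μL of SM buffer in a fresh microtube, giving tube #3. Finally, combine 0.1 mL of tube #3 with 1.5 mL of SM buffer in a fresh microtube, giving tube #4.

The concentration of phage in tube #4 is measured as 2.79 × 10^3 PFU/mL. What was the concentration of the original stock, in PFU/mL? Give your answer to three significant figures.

Step 1: 0.48 mL + 450 μL = 0.93 mL total → factor 0.93/0.48 = 1.9375
Step 2: 0.38 mL + 0.5 mL = 0.88 mL total → factor 0.88/0.38 = 2.3158
Step 3: 60 μL + 120 μL = 180 μL total → factor 180/60 = 3
Step 4: 0.1 mL + 1.5 mL = 1.6 mL total → factor 1.6/0.1 = 16
Overall dilution factor = 1.9375 × 2.3158 × 3 × 16 = 215.37
Stock = 2.79 × 10^3 PFU/mL × 215.37 = 6.01 × 10^5 PFU/mL

6.01 × 10^5 PFU/mL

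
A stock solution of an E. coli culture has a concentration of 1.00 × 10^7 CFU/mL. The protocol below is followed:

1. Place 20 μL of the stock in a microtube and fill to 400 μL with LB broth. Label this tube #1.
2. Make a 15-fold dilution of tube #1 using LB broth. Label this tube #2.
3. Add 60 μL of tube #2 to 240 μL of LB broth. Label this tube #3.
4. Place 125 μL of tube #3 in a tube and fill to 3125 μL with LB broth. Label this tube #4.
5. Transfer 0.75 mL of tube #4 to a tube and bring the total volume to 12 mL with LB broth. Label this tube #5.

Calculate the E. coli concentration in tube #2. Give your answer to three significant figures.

3.33 × 10^4 CFU/mL

Step 1: 20 μL brought to 400 μL → factor 400/20 = 20
Step 2: 15-fold → factor 15
Dilution factor through tube #2 = 20 × 15 = 300
[tube #2] = 1.00 × 10^7 CFU/mL / 300 = 3.33 × 10^4 CFU/mL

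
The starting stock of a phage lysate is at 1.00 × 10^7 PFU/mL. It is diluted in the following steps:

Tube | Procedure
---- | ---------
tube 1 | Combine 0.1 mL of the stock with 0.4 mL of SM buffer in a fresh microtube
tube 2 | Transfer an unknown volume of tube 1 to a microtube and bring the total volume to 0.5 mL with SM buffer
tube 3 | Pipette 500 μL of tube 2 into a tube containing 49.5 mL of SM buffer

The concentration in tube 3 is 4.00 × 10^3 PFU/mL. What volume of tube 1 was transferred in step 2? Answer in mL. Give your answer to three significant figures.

Step 1: 0.1 mL + 0.4 mL = 0.5 mL total → factor 0.5/0.1 = 5
Step 2: v brought to 0.5 mL → factor = 0.5 mL/v
Step 3: 500 μL + 49.5 mL = 50000 μL total → factor 50000/500 = 100
Product of known-step factors = 500
Overall factor = 1.00 × 10^7 PFU/mL / (4.00 × 10^3 PFU/mL) = 2500
Step-2 factor = 2500 / 500 = 5
v = 0.5 mL / 5 = 0.100 mL

0.100 mL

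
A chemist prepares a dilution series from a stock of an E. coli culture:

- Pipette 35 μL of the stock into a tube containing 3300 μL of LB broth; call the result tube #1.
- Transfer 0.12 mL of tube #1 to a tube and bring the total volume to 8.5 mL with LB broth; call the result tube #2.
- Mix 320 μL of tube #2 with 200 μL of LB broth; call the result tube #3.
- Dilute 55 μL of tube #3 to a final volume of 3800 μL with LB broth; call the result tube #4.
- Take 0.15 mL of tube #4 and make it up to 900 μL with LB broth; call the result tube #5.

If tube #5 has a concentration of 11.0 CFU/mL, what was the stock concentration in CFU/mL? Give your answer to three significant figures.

Step 1: 35 μL + 3300 μL = 3335 μL total → factor 3335/35 = 95.286
Step 2: 0.12 mL brought to 8.5 mL → factor 8.5/0.12 = 70.833
Step 3: 320 μL + 200 μL = 520 μL total → factor 520/320 = 1.625
Step 4: 55 μL brought to 3800 μL → factor 3800/55 = 69.091
Step 5: 0.15 mL brought to 900 μL → factor 0.9/0.15 = 6
Overall dilution factor = 95.286 × 70.833 × 1.625 × 69.091 × 6 = 4.5466 × 10^6
Stock = 11.0 CFU/mL × 4.5466 × 10^6 = 5.00 × 10^7 CFU/mL

5.00 × 10^7 CFU/mL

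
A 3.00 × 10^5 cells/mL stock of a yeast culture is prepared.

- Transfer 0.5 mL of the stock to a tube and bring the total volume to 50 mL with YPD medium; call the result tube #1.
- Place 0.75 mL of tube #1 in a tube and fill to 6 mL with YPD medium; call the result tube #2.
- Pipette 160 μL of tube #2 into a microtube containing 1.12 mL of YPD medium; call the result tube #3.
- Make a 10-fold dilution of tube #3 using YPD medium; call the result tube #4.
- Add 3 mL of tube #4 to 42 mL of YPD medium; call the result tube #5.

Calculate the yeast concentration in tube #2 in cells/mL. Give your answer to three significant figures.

Step 1: 0.5 mL brought to 50 mL → factor 50/0.5 = 100
Step 2: 0.75 mL brought to 6 mL → factor 6/0.75 = 8
Dilution factor through tube #2 = 100 × 8 = 800
[tube #2] = 3.00 × 10^5 cells/mL / 800 = 375 cells/mL

375 cells/mL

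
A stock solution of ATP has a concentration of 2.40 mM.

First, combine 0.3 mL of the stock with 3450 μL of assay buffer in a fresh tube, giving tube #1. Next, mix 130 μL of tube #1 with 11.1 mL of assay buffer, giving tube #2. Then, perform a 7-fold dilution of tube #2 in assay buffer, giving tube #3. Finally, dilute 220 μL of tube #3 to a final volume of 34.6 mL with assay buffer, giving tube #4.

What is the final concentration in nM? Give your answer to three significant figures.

Step 1: 0.3 mL + 3450 μL = 3.75 mL total → factor 3.75/0.3 = 12.5
Step 2: 130 μL + 11.1 mL = 11230 μL total → factor 11230/130 = 86.385
Step 3: 7-fold → factor 7
Step 4: 220 μL brought to 34.6 mL → factor 34600/220 = 157.27
Overall dilution factor = 12.5 × 86.385 × 7 × 157.27 = 1.1888 × 10^6
Final = 2.40 mM / 1.1888 × 10^6 = 2.019 × 10^-6 mM = 2.02 nM

2.02 nM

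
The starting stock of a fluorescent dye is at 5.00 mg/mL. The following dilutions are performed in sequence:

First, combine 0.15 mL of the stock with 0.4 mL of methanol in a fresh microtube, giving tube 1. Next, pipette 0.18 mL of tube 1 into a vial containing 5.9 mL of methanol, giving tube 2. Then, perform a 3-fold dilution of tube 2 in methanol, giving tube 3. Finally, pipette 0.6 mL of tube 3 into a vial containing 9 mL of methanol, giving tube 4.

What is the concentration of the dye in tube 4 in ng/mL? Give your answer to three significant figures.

841 ng/mL

Step 1: 0.15 mL + 0.4 mL = 0.55 mL total → factor 0.55/0.15 = 3.6667
Step 2: 0.18 mL + 5.9 mL = 6.08 mL total → factor 6.08/0.18 = 33.778
Step 3: 3-fold → factor 3
Step 4: 0.6 mL + 9 mL = 9.6 mL total → factor 9.6/0.6 = 16
Overall dilution factor = 3.6667 × 33.778 × 3 × 16 = 5944.9
Final = 5.00 mg/mL / 5944.9 = 0.0008411 mg/mL = 841 ng/mL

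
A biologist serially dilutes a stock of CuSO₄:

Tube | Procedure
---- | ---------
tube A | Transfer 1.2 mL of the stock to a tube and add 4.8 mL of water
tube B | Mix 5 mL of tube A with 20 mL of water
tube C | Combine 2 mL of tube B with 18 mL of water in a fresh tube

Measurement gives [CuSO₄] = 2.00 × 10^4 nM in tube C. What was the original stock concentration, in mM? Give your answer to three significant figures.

Step 1: 1.2 mL + 4.8 mL = 6 mL total → factor 6/1.2 = 5
Step 2: 5 mL + 20 mL = 25 mL total → factor 25/5 = 5
Step 3: 2 mL + 18 mL = 20 mL total → factor 20/2 = 10
Overall dilution factor = 5 × 5 × 10 = 250
Stock = 2.00 × 10^4 nM × 250 = 5.000 × 10^6 nM = 5.00 mM

5.00 mM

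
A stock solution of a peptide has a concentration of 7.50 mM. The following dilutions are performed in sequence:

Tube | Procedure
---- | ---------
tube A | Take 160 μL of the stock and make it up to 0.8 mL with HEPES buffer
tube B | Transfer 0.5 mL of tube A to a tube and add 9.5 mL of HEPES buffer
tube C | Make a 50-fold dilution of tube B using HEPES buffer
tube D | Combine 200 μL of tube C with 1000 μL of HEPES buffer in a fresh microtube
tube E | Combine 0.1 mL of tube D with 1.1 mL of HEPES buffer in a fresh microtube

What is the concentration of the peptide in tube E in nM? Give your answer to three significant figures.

20.8 nM

Step 1: 160 μL brought to 0.8 mL → factor 800/160 = 5
Step 2: 0.5 mL + 9.5 mL = 10 mL total → factor 10/0.5 = 20
Step 3: 50-fold → factor 50
Step 4: 200 μL + 1000 μL = 1200 μL total → factor 1200/200 = 6
Step 5: 0.1 mL + 1.1 mL = 1.2 mL total → factor 1.2/0.1 = 12
Overall dilution factor = 5 × 20 × 50 × 6 × 12 = 3.6 × 10^5
Final = 7.50 mM / 3.6 × 10^5 = 2.083 × 10^-5 mM = 20.8 nM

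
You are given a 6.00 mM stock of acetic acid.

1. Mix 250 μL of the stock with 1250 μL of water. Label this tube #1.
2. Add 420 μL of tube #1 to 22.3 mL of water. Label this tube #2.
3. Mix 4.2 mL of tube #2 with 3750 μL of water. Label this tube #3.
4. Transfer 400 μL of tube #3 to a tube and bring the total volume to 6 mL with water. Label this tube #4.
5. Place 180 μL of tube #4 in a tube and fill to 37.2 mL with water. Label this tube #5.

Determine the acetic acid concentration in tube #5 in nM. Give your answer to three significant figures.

Step 1: 250 μL + 1250 μL = 1500 μL total → factor 1500/250 = 6
Step 2: 420 μL + 22.3 mL = 22720 μL total → factor 22720/420 = 54.095
Step 3: 4.2 mL + 3750 μL = 7.95 mL total → factor 7.95/4.2 = 1.8929
Step 4: 400 μL brought to 6 mL → factor 6000/400 = 15
Step 5: 180 μL brought to 37.2 mL → factor 37200/180 = 206.67
Overall dilution factor = 6 × 54.095 × 1.8929 × 15 × 206.67 = 1.9045 × 10^6
Final = 6.00 mM / 1.9045 × 10^6 = 3.150 × 10^-6 mM = 3.15 nM

3.15 nM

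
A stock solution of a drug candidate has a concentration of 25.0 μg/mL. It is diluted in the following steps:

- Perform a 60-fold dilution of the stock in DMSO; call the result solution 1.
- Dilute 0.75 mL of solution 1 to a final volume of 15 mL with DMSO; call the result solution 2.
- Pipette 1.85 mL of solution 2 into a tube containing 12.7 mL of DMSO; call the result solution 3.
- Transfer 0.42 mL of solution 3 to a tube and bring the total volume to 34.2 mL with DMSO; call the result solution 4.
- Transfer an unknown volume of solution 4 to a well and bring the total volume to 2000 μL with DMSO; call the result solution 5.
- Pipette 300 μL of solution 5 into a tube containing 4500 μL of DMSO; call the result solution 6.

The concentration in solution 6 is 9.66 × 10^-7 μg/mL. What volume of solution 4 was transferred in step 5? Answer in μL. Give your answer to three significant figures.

Step 1: 60-fold → factor 60
Step 2: 0.75 mL brought to 15 mL → factor 15/0.75 = 20
Step 3: 1.85 mL + 12.7 mL = 14.55 mL total → factor 14.55/1.85 = 7.8649
Step 4: 0.42 mL brought to 34.2 mL → factor 34.2/0.42 = 81.429
Step 5: v brought to 2000 μL → factor = 2000 μL/v
Step 6: 300 μL + 4500 μL = 4800 μL total → factor 4800/300 = 16
Product of known-step factors = 1.2296 × 10^7
Overall factor = 25.0 μg/mL / (9.66 × 10^-7 μg/mL) = 2.588 × 10^7
Step-5 factor = 2.588 × 10^7 / 1.2296 × 10^7 = 2.1047
v = 2000 μL / 2.1047 = 950 μL

950 μL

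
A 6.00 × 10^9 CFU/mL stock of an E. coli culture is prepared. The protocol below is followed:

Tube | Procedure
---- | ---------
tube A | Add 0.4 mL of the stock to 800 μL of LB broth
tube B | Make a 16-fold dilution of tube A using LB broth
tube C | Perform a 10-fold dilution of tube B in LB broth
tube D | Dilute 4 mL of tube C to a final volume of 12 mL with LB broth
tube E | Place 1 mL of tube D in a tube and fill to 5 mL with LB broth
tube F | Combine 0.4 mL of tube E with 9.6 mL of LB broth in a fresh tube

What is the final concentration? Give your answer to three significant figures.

3.33 × 10^4 CFU/mL

Step 1: 0.4 mL + 800 μL = 1.2 mL total → factor 1.2/0.4 = 3
Step 2: 16-fold → factor 16
Step 3: 10-fold → factor 10
Step 4: 4 mL brought to 12 mL → factor 12/4 = 3
Step 5: 1 mL brought to 5 mL → factor 5/1 = 5
Step 6: 0.4 mL + 9.6 mL = 10 mL total → factor 10/0.4 = 25
Overall dilution factor = 3 × 16 × 10 × 3 × 5 × 25 = 1.8 × 10^5
Final = 6.00 × 10^9 CFU/mL / 1.8 × 10^5 = 3.33 × 10^4 CFU/mL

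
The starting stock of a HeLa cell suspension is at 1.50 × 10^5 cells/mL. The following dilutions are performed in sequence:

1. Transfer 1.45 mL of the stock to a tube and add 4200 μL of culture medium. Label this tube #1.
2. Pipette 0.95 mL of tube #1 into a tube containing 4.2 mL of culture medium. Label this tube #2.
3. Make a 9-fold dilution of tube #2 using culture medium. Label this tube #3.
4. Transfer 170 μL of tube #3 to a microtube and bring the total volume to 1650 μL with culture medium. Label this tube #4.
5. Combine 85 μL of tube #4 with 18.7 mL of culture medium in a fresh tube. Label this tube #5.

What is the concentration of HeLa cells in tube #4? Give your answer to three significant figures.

Step 1: 1.45 mL + 4200 μL = 5.65 mL total → factor 5.65/1.45 = 3.8966
Step 2: 0.95 mL + 4.2 mL = 5.15 mL total → factor 5.15/0.95 = 5.4211
Step 3: 9-fold → factor 9
Step 4: 170 μL brought to 1650 μL → factor 1650/170 = 9.7059
Dilution factor through tube #4 = 3.8966 × 5.4211 × 9 × 9.7059 = 1845.2
[tube #4] = 1.50 × 10^5 cells/mL / 1845.2 = 81.3 cells/mL

81.3 cells/mL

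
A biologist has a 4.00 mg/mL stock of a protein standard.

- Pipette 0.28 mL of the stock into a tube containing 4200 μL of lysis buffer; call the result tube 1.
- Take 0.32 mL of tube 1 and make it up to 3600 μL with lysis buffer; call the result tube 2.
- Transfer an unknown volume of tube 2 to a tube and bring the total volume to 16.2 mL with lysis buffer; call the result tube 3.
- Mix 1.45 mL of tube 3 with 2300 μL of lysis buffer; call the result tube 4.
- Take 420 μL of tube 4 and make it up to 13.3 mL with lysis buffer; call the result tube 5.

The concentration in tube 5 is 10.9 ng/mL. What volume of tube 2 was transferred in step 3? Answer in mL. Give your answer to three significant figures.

Step 1: 0.28 mL + 4200 μL = 4.48 mL total → factor 4.48/0.28 = 16
Step 2: 0.32 mL brought to 3600 μL → factor 3.6/0.32 = 11.25
Step 3: v brought to 16.2 mL → factor = 16.2 mL/v
Step 4: 1.45 mL + 2300 μL = 3.75 mL total → factor 3.75/1.45 = 2.5862
Step 5: 420 μL brought to 13.3 mL → factor 13300/420 = 31.667
Product of known-step factors = 14741
Overall factor = 4.00 mg/mL / (10.9 ng/mL) = 3.6697 × 10^5
Step-3 factor = 3.6697 × 10^5 / 14741 = 24.894
v = 16.2 mL / 24.894 = 0.651 mL

0.651 mL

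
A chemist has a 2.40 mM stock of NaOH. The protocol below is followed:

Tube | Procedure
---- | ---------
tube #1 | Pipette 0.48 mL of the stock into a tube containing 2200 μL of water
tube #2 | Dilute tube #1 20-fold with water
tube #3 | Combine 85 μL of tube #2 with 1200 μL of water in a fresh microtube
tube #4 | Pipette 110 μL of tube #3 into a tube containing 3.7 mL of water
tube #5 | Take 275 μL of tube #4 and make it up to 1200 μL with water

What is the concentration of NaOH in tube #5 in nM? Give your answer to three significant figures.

9.41 nM

Step 1: 0.48 mL + 2200 μL = 2.68 mL total → factor 2.68/0.48 = 5.5833
Step 2: 20-fold → factor 20
Step 3: 85 μL + 1200 μL = 1285 μL total → factor 1285/85 = 15.118
Step 4: 110 μL + 3.7 mL = 3810 μL total → factor 3810/110 = 34.636
Step 5: 275 μL brought to 1200 μL → factor 1200/275 = 4.3636
Overall dilution factor = 5.5833 × 20 × 15.118 × 34.636 × 4.3636 = 2.5515 × 10^5
Final = 2.40 mM / 2.5515 × 10^5 = 9.406 × 10^-6 mM = 9.41 nM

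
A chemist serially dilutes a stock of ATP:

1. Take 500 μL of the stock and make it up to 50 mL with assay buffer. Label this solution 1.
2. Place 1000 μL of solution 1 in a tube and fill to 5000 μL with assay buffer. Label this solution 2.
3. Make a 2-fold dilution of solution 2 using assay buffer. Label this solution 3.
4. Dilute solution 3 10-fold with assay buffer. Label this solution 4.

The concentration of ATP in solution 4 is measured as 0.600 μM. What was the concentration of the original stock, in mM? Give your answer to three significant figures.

6.00 mM

Step 1: 500 μL brought to 50 mL → factor 50000/500 = 100
Step 2: 1000 μL brought to 5000 μL → factor 5000/1000 = 5
Step 3: 2-fold → factor 2
Step 4: 10-fold → factor 10
Overall dilution factor = 100 × 5 × 2 × 10 = 10000
Stock = 0.600 μM × 10000 = 6000 μM = 6.00 mM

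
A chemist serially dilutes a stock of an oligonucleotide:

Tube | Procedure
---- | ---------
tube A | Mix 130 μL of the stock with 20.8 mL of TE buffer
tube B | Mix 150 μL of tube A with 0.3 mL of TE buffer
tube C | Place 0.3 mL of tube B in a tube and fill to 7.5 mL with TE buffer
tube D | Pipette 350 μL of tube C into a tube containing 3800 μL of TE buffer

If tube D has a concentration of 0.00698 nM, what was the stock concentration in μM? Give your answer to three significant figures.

0.999 μM

Step 1: 130 μL + 20.8 mL = 20930 μL total → factor 20930/130 = 161
Step 2: 150 μL + 0.3 mL = 450 μL total → factor 450/150 = 3
Step 3: 0.3 mL brought to 7.5 mL → factor 7.5/0.3 = 25
Step 4: 350 μL + 3800 μL = 4150 μL total → factor 4150/350 = 11.857
Overall dilution factor = 161 × 3 × 25 × 11.857 = 1.4318 × 10^5
Stock = 0.00698 nM × 1.4318 × 10^5 = 999.4 nM = 0.999 μM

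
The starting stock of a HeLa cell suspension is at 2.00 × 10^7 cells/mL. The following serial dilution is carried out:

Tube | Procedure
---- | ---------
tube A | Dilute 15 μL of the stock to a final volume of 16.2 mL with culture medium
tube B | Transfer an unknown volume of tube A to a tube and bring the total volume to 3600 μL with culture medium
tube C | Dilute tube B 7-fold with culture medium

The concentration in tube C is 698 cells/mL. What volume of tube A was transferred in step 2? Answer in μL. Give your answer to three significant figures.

Step 1: 15 μL brought to 16.2 mL → factor 16200/15 = 1080
Step 2: v brought to 3600 μL → factor = 3600 μL/v
Step 3: 7-fold → factor 7
Product of known-step factors = 7560
Overall factor = 2.00 × 10^7 cells/mL / (698 cells/mL) = 28653
Step-2 factor = 28653 / 7560 = 3.7901
v = 3600 μL / 3.7901 = 950 μL

950 μL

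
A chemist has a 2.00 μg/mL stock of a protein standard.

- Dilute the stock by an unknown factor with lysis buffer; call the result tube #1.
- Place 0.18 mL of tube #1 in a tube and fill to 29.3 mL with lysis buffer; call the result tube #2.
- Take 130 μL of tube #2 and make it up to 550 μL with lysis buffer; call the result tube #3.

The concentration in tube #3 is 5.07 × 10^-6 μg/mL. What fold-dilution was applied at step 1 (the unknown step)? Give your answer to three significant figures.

573-fold

Step 1: unknown factor x
Step 2: 0.18 mL brought to 29.3 mL → factor 29.3/0.18 = 162.78
Step 3: 130 μL brought to 550 μL → factor 550/130 = 4.2308
Product of known-step factors = 688.68
Overall factor = 2.00 μg/mL / (5.07 × 10^-6 μg/mL) = 3.9448 × 10^5
x = 3.9448 × 10^5 / 688.68 = 573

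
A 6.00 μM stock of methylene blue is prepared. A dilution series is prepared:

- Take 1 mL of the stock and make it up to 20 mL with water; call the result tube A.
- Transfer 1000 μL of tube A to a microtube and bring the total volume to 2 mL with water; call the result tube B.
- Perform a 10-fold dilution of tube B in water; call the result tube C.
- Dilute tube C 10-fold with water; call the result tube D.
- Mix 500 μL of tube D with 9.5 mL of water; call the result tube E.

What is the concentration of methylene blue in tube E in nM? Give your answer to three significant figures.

0.0750 nM

Step 1: 1 mL brought to 20 mL → factor 20/1 = 20
Step 2: 1000 μL brought to 2 mL → factor 2000/1000 = 2
Step 3: 10-fold → factor 10
Step 4: 10-fold → factor 10
Step 5: 500 μL + 9.5 mL = 10000 μL total → factor 10000/500 = 20
Overall dilution factor = 20 × 2 × 10 × 10 × 20 = 80000
Final = 6.00 μM / 80000 = 7.500 × 10^-5 μM = 0.0750 nM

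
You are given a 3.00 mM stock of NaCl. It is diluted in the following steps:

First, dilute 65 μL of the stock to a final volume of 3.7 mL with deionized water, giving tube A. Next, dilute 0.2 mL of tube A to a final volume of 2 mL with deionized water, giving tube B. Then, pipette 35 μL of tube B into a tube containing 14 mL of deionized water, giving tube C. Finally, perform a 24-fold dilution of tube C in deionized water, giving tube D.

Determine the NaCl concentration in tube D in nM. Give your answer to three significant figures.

Step 1: 65 μL brought to 3.7 mL → factor 3700/65 = 56.923
Step 2: 0.2 mL brought to 2 mL → factor 2/0.2 = 10
Step 3: 35 μL + 14 mL = 14035 μL total → factor 14035/35 = 401
Step 4: 24-fold → factor 24
Overall dilution factor = 56.923 × 10 × 401 × 24 = 5.4783 × 10^6
Final = 3.00 mM / 5.4783 × 10^6 = 5.476 × 10^-7 mM = 0.548 nM

0.548 nM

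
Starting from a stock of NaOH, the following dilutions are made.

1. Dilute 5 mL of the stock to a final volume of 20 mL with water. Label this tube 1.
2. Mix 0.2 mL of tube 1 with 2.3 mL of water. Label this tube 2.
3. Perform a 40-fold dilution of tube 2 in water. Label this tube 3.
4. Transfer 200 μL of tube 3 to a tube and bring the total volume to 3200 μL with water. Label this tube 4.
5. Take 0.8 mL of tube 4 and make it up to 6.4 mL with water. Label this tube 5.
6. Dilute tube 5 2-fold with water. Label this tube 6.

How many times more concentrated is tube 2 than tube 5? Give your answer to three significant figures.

5.12 × 10^3

Step 1: 5 mL brought to 20 mL → factor 20/5 = 4
Step 2: 0.2 mL + 2.3 mL = 2.5 mL total → factor 2.5/0.2 = 12.5
Step 3: 40-fold → factor 40
Step 4: 200 μL brought to 3200 μL → factor 3200/200 = 16
Step 5: 0.8 mL brought to 6.4 mL → factor 6.4/0.8 = 8
Dilution factor to tube 2 = 50; to tube 5 = 2.56 × 10^5
[tube 2]/[tube 5] = (factor to tube 5)/(factor to tube 2) = 2.56 × 10^5/50 = 5.12 × 10^3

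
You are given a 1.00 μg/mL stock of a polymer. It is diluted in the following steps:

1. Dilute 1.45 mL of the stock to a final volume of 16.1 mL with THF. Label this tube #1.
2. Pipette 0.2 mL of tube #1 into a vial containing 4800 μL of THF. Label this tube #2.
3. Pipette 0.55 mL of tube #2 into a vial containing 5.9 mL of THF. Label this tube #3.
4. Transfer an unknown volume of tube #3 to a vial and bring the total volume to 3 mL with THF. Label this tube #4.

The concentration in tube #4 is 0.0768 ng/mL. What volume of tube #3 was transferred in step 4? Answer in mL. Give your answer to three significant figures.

0.750 mL

Step 1: 1.45 mL brought to 16.1 mL → factor 16.1/1.45 = 11.103
Step 2: 0.2 mL + 4800 μL = 5 mL total → factor 5/0.2 = 25
Step 3: 0.55 mL + 5.9 mL = 6.45 mL total → factor 6.45/0.55 = 11.727
Step 4: v brought to 3 mL → factor = 3 mL/v
Product of known-step factors = 3255.3
Overall factor = 1.00 μg/mL / (0.0768 ng/mL) = 13021
Step-4 factor = 13021 / 3255.3 = 3.9999
v = 3 mL / 3.9999 = 0.750 mL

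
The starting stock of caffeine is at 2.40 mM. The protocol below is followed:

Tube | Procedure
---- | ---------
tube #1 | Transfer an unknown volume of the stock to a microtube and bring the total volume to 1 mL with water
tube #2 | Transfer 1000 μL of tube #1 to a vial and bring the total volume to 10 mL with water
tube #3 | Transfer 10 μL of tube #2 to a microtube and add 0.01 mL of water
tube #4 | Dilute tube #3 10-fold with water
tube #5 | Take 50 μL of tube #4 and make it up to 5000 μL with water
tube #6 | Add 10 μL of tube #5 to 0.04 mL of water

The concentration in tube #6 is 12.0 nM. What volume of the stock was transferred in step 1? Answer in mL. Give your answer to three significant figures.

Step 1: v brought to 1 mL → factor = 1 mL/v
Step 2: 1000 μL brought to 10 mL → factor 10000/1000 = 10
Step 3: 10 μL + 0.01 mL = 20 μL total → factor 20/10 = 2
Step 4: 10-fold → factor 10
Step 5: 50 μL brought to 5000 μL → factor 5000/50 = 100
Step 6: 10 μL + 0.04 mL = 50 μL total → factor 50/10 = 5
Product of known-step factors = 1 × 10^5
Overall factor = 2.40 mM / (12.0 nM) = 2 × 10^5
Step-1 factor = 2 × 10^5 / 1 × 10^5 = 2
v = 1 mL / 2 = 0.500 mL

0.500 mL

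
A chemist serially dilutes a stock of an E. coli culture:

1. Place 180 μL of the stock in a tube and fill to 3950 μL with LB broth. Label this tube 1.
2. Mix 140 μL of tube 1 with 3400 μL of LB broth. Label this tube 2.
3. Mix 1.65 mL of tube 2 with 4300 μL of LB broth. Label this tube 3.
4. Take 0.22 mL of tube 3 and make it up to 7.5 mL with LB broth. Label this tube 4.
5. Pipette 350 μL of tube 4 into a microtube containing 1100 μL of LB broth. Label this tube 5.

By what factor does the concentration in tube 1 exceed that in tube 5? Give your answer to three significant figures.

1.29 × 10^4

Step 1: 180 μL brought to 3950 μL → factor 3950/180 = 21.944
Step 2: 140 μL + 3400 μL = 3540 μL total → factor 3540/140 = 25.286
Step 3: 1.65 mL + 4300 μL = 5.95 mL total → factor 5.95/1.65 = 3.6061
Step 4: 0.22 mL brought to 7.5 mL → factor 7.5/0.22 = 34.091
Step 5: 350 μL + 1100 μL = 1450 μL total → factor 1450/350 = 4.1429
Dilution factor to tube 1 = 21.944; to tube 5 = 2.826 × 10^5
[tube 1]/[tube 5] = (factor to tube 5)/(factor to tube 1) = 2.826 × 10^5/21.944 = 1.29 × 10^4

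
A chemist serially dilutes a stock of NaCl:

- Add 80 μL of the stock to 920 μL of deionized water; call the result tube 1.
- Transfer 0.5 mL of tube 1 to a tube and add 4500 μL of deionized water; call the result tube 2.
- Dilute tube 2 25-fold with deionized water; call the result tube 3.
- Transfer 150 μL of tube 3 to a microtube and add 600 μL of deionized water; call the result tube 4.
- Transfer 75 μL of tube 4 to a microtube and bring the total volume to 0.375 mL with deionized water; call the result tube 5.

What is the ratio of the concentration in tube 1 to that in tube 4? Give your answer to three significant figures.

1.25 × 10^3

Step 1: 80 μL + 920 μL = 1000 μL total → factor 1000/80 = 12.5
Step 2: 0.5 mL + 4500 μL = 5 mL total → factor 5/0.5 = 10
Step 3: 25-fold → factor 25
Step 4: 150 μL + 600 μL = 750 μL total → factor 750/150 = 5
Dilution factor to tube 1 = 12.5; to tube 4 = 15625
[tube 1]/[tube 4] = (factor to tube 4)/(factor to tube 1) = 15625/12.5 = 1.25 × 10^3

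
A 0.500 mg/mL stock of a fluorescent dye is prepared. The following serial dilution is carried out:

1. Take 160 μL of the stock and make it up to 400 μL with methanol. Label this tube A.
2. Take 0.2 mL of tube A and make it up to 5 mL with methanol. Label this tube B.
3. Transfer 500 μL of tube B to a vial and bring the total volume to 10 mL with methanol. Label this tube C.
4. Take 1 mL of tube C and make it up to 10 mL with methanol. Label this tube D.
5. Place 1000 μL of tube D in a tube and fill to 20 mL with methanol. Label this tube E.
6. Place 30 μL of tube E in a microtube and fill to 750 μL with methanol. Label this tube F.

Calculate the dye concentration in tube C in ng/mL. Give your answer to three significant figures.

Step 1: 160 μL brought to 400 μL → factor 400/160 = 2.5
Step 2: 0.2 mL brought to 5 mL → factor 5/0.2 = 25
Step 3: 500 μL brought to 10 mL → factor 10000/500 = 20
Dilution factor through tube C = 2.5 × 25 × 20 = 1250
[tube C] = 0.500 mg/mL / 1250 = 0.0004000 mg/mL = 400 ng/mL

400 ng/mL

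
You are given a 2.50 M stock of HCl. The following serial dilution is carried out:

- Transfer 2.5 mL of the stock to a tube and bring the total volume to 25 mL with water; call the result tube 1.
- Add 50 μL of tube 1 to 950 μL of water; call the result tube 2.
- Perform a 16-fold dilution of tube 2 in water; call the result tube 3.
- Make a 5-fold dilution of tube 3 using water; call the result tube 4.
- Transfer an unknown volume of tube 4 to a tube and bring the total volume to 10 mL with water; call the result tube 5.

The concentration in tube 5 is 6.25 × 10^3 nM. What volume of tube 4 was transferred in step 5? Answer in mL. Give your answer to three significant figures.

Step 1: 2.5 mL brought to 25 mL → factor 25/2.5 = 10
Step 2: 50 μL + 950 μL = 1000 μL total → factor 1000/50 = 20
Step 3: 16-fold → factor 16
Step 4: 5-fold → factor 5
Step 5: v brought to 10 mL → factor = 10 mL/v
Product of known-step factors = 16000
Overall factor = 2.50 M / (6.25 × 10^3 nM) = 4 × 10^5
Step-5 factor = 4 × 10^5 / 16000 = 25
v = 10 mL / 25 = 0.400 mL

0.400 mL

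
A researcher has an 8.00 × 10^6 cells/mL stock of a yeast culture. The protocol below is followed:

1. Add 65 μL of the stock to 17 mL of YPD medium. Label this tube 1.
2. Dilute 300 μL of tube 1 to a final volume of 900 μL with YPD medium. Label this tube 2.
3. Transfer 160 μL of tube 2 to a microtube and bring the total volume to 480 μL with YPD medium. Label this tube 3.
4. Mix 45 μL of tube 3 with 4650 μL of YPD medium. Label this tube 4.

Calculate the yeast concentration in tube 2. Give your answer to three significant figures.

Step 1: 65 μL + 17 mL = 17065 μL total → factor 17065/65 = 262.54
Step 2: 300 μL brought to 900 μL → factor 900/300 = 3
Dilution factor through tube 2 = 262.54 × 3 = 787.62
[tube 2] = 8.00 × 10^6 cells/mL / 787.62 = 1.02 × 10^4 cells/mL

1.02 × 10^4 cells/mL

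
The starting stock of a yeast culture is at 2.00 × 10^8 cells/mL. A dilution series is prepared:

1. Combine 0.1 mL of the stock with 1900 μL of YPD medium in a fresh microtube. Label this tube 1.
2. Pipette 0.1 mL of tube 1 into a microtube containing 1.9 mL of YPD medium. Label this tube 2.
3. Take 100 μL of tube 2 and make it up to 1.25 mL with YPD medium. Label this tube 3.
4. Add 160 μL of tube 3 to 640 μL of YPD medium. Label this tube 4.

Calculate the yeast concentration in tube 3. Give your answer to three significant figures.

4.00 × 10^4 cells/mL

Step 1: 0.1 mL + 1900 μL = 2 mL total → factor 2/0.1 = 20
Step 2: 0.1 mL + 1.9 mL = 2 mL total → factor 2/0.1 = 20
Step 3: 100 μL brought to 1.25 mL → factor 1250/100 = 12.5
Dilution factor through tube 3 = 20 × 20 × 12.5 = 5000
[tube 3] = 2.00 × 10^8 cells/mL / 5000 = 4.00 × 10^4 cells/mL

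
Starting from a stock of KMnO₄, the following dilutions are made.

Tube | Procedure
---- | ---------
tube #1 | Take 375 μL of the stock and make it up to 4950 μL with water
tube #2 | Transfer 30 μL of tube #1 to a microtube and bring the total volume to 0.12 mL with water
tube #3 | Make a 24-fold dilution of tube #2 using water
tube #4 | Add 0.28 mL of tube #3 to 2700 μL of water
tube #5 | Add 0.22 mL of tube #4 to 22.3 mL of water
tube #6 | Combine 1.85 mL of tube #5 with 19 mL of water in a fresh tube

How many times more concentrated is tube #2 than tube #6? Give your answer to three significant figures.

2.95 × 10^5

Step 1: 375 μL brought to 4950 μL → factor 4950/375 = 13.2
Step 2: 30 μL brought to 0.12 mL → factor 120/30 = 4
Step 3: 24-fold → factor 24
Step 4: 0.28 mL + 2700 μL = 2.98 mL total → factor 2.98/0.28 = 10.643
Step 5: 0.22 mL + 22.3 mL = 22.52 mL total → factor 22.52/0.22 = 102.36
Step 6: 1.85 mL + 19 mL = 20.85 mL total → factor 20.85/1.85 = 11.27
Dilution factor to tube #2 = 52.8; to tube #6 = 1.5559 × 10^7
[tube #2]/[tube #6] = (factor to tube #6)/(factor to tube #2) = 1.5559 × 10^7/52.8 = 2.95 × 10^5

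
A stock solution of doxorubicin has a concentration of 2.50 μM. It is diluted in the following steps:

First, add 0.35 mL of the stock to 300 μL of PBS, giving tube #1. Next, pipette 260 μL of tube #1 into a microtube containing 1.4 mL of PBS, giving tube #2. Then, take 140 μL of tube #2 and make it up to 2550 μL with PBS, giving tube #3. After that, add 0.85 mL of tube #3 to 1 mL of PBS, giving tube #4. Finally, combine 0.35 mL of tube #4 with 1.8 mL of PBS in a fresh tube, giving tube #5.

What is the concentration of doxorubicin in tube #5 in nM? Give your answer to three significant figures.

Step 1: 0.35 mL + 300 μL = 0.65 mL total → factor 0.65/0.35 = 1.8571
Step 2: 260 μL + 1.4 mL = 1660 μL total → factor 1660/260 = 6.3846
Step 3: 140 μL brought to 2550 μL → factor 2550/140 = 18.214
Step 4: 0.85 mL + 1 mL = 1.85 mL total → factor 1.85/0.85 = 2.1765
Step 5: 0.35 mL + 1.8 mL = 2.15 mL total → factor 2.15/0.35 = 6.1429
Overall dilution factor = 1.8571 × 6.3846 × 18.214 × 2.1765 × 6.1429 = 2887.5
Final = 2.50 μM / 2887.5 = 0.0008658 μM = 0.866 nM

0.866 nM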